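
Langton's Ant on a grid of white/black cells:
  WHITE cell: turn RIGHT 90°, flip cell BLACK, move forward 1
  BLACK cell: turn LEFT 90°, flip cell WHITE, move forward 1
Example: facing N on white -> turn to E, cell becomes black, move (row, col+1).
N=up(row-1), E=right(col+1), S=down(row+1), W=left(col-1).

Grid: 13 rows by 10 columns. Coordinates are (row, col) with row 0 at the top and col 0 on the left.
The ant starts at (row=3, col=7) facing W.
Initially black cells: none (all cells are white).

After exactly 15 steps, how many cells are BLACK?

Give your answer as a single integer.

Step 1: on WHITE (3,7): turn R to N, flip to black, move to (2,7). |black|=1
Step 2: on WHITE (2,7): turn R to E, flip to black, move to (2,8). |black|=2
Step 3: on WHITE (2,8): turn R to S, flip to black, move to (3,8). |black|=3
Step 4: on WHITE (3,8): turn R to W, flip to black, move to (3,7). |black|=4
Step 5: on BLACK (3,7): turn L to S, flip to white, move to (4,7). |black|=3
Step 6: on WHITE (4,7): turn R to W, flip to black, move to (4,6). |black|=4
Step 7: on WHITE (4,6): turn R to N, flip to black, move to (3,6). |black|=5
Step 8: on WHITE (3,6): turn R to E, flip to black, move to (3,7). |black|=6
Step 9: on WHITE (3,7): turn R to S, flip to black, move to (4,7). |black|=7
Step 10: on BLACK (4,7): turn L to E, flip to white, move to (4,8). |black|=6
Step 11: on WHITE (4,8): turn R to S, flip to black, move to (5,8). |black|=7
Step 12: on WHITE (5,8): turn R to W, flip to black, move to (5,7). |black|=8
Step 13: on WHITE (5,7): turn R to N, flip to black, move to (4,7). |black|=9
Step 14: on WHITE (4,7): turn R to E, flip to black, move to (4,8). |black|=10
Step 15: on BLACK (4,8): turn L to N, flip to white, move to (3,8). |black|=9

Answer: 9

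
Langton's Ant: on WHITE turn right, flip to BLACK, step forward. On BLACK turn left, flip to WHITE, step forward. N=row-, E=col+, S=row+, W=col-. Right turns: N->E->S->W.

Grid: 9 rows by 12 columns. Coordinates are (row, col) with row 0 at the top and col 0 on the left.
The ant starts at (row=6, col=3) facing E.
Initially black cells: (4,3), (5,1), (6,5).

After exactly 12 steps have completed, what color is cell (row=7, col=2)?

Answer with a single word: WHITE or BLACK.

Step 1: on WHITE (6,3): turn R to S, flip to black, move to (7,3). |black|=4
Step 2: on WHITE (7,3): turn R to W, flip to black, move to (7,2). |black|=5
Step 3: on WHITE (7,2): turn R to N, flip to black, move to (6,2). |black|=6
Step 4: on WHITE (6,2): turn R to E, flip to black, move to (6,3). |black|=7
Step 5: on BLACK (6,3): turn L to N, flip to white, move to (5,3). |black|=6
Step 6: on WHITE (5,3): turn R to E, flip to black, move to (5,4). |black|=7
Step 7: on WHITE (5,4): turn R to S, flip to black, move to (6,4). |black|=8
Step 8: on WHITE (6,4): turn R to W, flip to black, move to (6,3). |black|=9
Step 9: on WHITE (6,3): turn R to N, flip to black, move to (5,3). |black|=10
Step 10: on BLACK (5,3): turn L to W, flip to white, move to (5,2). |black|=9
Step 11: on WHITE (5,2): turn R to N, flip to black, move to (4,2). |black|=10
Step 12: on WHITE (4,2): turn R to E, flip to black, move to (4,3). |black|=11

Answer: BLACK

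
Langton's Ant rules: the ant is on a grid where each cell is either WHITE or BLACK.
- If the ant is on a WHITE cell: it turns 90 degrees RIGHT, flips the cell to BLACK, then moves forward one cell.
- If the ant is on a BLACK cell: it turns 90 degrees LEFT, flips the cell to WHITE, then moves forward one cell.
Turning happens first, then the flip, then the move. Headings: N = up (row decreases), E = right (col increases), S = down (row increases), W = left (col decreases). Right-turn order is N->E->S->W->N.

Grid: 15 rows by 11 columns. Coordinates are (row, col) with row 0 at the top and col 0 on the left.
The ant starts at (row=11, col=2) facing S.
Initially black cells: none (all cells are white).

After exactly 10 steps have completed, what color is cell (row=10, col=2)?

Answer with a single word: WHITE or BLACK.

Step 1: on WHITE (11,2): turn R to W, flip to black, move to (11,1). |black|=1
Step 2: on WHITE (11,1): turn R to N, flip to black, move to (10,1). |black|=2
Step 3: on WHITE (10,1): turn R to E, flip to black, move to (10,2). |black|=3
Step 4: on WHITE (10,2): turn R to S, flip to black, move to (11,2). |black|=4
Step 5: on BLACK (11,2): turn L to E, flip to white, move to (11,3). |black|=3
Step 6: on WHITE (11,3): turn R to S, flip to black, move to (12,3). |black|=4
Step 7: on WHITE (12,3): turn R to W, flip to black, move to (12,2). |black|=5
Step 8: on WHITE (12,2): turn R to N, flip to black, move to (11,2). |black|=6
Step 9: on WHITE (11,2): turn R to E, flip to black, move to (11,3). |black|=7
Step 10: on BLACK (11,3): turn L to N, flip to white, move to (10,3). |black|=6

Answer: BLACK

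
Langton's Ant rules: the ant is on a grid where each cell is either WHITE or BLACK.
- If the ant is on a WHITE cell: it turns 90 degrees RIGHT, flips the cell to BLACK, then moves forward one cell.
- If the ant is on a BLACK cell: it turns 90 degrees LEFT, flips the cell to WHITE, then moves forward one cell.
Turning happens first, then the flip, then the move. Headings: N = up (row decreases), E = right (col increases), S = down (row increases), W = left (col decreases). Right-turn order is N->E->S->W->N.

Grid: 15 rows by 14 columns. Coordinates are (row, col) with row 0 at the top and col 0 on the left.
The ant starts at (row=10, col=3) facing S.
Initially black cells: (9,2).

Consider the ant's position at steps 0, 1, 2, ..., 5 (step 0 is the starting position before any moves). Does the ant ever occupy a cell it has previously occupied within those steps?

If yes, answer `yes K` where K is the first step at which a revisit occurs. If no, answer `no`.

Answer: no

Derivation:
Step 1: on WHITE (10,3): turn R to W, flip to black, move to (10,2). |black|=2 — new cell
Step 2: on WHITE (10,2): turn R to N, flip to black, move to (9,2). |black|=3 — new cell
Step 3: on BLACK (9,2): turn L to W, flip to white, move to (9,1). |black|=2 — new cell
Step 4: on WHITE (9,1): turn R to N, flip to black, move to (8,1). |black|=3 — new cell
Step 5: on WHITE (8,1): turn R to E, flip to black, move to (8,2). |black|=4 — new cell
No revisit within 5 steps.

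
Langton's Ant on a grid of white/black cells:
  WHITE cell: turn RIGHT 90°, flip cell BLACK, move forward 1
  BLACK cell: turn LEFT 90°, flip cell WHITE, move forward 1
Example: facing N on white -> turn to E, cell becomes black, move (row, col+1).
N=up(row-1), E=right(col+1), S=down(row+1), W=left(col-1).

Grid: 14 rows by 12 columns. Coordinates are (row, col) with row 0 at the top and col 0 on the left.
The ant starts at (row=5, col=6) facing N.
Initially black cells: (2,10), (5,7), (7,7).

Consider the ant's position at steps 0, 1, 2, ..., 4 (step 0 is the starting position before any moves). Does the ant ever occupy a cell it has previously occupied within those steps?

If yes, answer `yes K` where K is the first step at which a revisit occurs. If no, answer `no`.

Answer: no

Derivation:
Step 1: on WHITE (5,6): turn R to E, flip to black, move to (5,7). |black|=4 — new cell
Step 2: on BLACK (5,7): turn L to N, flip to white, move to (4,7). |black|=3 — new cell
Step 3: on WHITE (4,7): turn R to E, flip to black, move to (4,8). |black|=4 — new cell
Step 4: on WHITE (4,8): turn R to S, flip to black, move to (5,8). |black|=5 — new cell
No revisit within 4 steps.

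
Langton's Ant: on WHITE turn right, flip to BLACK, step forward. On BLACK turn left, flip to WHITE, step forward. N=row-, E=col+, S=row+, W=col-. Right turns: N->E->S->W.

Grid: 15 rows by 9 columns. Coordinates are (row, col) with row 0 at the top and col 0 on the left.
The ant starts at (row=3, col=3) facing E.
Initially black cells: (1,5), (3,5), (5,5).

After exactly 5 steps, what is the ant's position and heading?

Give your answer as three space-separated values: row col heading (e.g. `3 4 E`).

Step 1: on WHITE (3,3): turn R to S, flip to black, move to (4,3). |black|=4
Step 2: on WHITE (4,3): turn R to W, flip to black, move to (4,2). |black|=5
Step 3: on WHITE (4,2): turn R to N, flip to black, move to (3,2). |black|=6
Step 4: on WHITE (3,2): turn R to E, flip to black, move to (3,3). |black|=7
Step 5: on BLACK (3,3): turn L to N, flip to white, move to (2,3). |black|=6

Answer: 2 3 N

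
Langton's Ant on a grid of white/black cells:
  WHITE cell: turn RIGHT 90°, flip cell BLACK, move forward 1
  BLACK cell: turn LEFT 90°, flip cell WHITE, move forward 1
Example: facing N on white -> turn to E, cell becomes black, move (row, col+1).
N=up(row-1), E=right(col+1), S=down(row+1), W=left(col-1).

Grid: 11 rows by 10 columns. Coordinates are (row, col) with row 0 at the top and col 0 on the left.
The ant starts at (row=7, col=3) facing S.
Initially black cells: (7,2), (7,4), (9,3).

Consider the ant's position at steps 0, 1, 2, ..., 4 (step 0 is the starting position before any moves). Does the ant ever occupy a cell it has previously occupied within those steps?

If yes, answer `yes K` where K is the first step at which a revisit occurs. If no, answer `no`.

Answer: no

Derivation:
Step 1: on WHITE (7,3): turn R to W, flip to black, move to (7,2). |black|=4 — new cell
Step 2: on BLACK (7,2): turn L to S, flip to white, move to (8,2). |black|=3 — new cell
Step 3: on WHITE (8,2): turn R to W, flip to black, move to (8,1). |black|=4 — new cell
Step 4: on WHITE (8,1): turn R to N, flip to black, move to (7,1). |black|=5 — new cell
No revisit within 4 steps.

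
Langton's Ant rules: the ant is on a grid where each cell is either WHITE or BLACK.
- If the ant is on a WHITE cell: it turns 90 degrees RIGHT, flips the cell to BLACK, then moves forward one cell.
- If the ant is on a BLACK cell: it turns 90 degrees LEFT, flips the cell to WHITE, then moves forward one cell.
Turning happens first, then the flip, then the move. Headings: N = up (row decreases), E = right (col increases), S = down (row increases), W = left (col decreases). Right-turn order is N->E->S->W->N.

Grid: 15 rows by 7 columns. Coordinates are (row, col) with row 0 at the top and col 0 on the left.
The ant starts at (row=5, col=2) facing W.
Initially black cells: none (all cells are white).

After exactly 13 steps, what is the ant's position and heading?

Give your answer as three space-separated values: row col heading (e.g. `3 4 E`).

Answer: 6 2 N

Derivation:
Step 1: on WHITE (5,2): turn R to N, flip to black, move to (4,2). |black|=1
Step 2: on WHITE (4,2): turn R to E, flip to black, move to (4,3). |black|=2
Step 3: on WHITE (4,3): turn R to S, flip to black, move to (5,3). |black|=3
Step 4: on WHITE (5,3): turn R to W, flip to black, move to (5,2). |black|=4
Step 5: on BLACK (5,2): turn L to S, flip to white, move to (6,2). |black|=3
Step 6: on WHITE (6,2): turn R to W, flip to black, move to (6,1). |black|=4
Step 7: on WHITE (6,1): turn R to N, flip to black, move to (5,1). |black|=5
Step 8: on WHITE (5,1): turn R to E, flip to black, move to (5,2). |black|=6
Step 9: on WHITE (5,2): turn R to S, flip to black, move to (6,2). |black|=7
Step 10: on BLACK (6,2): turn L to E, flip to white, move to (6,3). |black|=6
Step 11: on WHITE (6,3): turn R to S, flip to black, move to (7,3). |black|=7
Step 12: on WHITE (7,3): turn R to W, flip to black, move to (7,2). |black|=8
Step 13: on WHITE (7,2): turn R to N, flip to black, move to (6,2). |black|=9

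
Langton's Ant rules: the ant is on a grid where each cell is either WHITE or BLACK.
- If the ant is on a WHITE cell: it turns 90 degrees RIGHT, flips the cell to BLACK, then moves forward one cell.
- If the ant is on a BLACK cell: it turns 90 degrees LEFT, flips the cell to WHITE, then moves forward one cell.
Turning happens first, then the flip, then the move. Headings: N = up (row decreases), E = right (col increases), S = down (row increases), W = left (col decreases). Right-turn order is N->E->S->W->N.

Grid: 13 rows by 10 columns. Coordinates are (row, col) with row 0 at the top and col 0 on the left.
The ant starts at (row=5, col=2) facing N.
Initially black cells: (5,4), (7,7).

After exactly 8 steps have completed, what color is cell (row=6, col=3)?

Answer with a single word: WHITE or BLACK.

Answer: BLACK

Derivation:
Step 1: on WHITE (5,2): turn R to E, flip to black, move to (5,3). |black|=3
Step 2: on WHITE (5,3): turn R to S, flip to black, move to (6,3). |black|=4
Step 3: on WHITE (6,3): turn R to W, flip to black, move to (6,2). |black|=5
Step 4: on WHITE (6,2): turn R to N, flip to black, move to (5,2). |black|=6
Step 5: on BLACK (5,2): turn L to W, flip to white, move to (5,1). |black|=5
Step 6: on WHITE (5,1): turn R to N, flip to black, move to (4,1). |black|=6
Step 7: on WHITE (4,1): turn R to E, flip to black, move to (4,2). |black|=7
Step 8: on WHITE (4,2): turn R to S, flip to black, move to (5,2). |black|=8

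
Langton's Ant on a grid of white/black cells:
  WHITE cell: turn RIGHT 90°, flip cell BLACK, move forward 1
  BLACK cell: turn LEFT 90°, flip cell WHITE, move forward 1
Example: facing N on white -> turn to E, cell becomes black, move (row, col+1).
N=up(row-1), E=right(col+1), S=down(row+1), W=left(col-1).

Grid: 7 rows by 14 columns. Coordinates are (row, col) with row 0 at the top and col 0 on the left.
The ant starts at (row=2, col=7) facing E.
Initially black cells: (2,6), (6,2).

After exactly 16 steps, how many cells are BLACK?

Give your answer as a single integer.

Answer: 8

Derivation:
Step 1: on WHITE (2,7): turn R to S, flip to black, move to (3,7). |black|=3
Step 2: on WHITE (3,7): turn R to W, flip to black, move to (3,6). |black|=4
Step 3: on WHITE (3,6): turn R to N, flip to black, move to (2,6). |black|=5
Step 4: on BLACK (2,6): turn L to W, flip to white, move to (2,5). |black|=4
Step 5: on WHITE (2,5): turn R to N, flip to black, move to (1,5). |black|=5
Step 6: on WHITE (1,5): turn R to E, flip to black, move to (1,6). |black|=6
Step 7: on WHITE (1,6): turn R to S, flip to black, move to (2,6). |black|=7
Step 8: on WHITE (2,6): turn R to W, flip to black, move to (2,5). |black|=8
Step 9: on BLACK (2,5): turn L to S, flip to white, move to (3,5). |black|=7
Step 10: on WHITE (3,5): turn R to W, flip to black, move to (3,4). |black|=8
Step 11: on WHITE (3,4): turn R to N, flip to black, move to (2,4). |black|=9
Step 12: on WHITE (2,4): turn R to E, flip to black, move to (2,5). |black|=10
Step 13: on WHITE (2,5): turn R to S, flip to black, move to (3,5). |black|=11
Step 14: on BLACK (3,5): turn L to E, flip to white, move to (3,6). |black|=10
Step 15: on BLACK (3,6): turn L to N, flip to white, move to (2,6). |black|=9
Step 16: on BLACK (2,6): turn L to W, flip to white, move to (2,5). |black|=8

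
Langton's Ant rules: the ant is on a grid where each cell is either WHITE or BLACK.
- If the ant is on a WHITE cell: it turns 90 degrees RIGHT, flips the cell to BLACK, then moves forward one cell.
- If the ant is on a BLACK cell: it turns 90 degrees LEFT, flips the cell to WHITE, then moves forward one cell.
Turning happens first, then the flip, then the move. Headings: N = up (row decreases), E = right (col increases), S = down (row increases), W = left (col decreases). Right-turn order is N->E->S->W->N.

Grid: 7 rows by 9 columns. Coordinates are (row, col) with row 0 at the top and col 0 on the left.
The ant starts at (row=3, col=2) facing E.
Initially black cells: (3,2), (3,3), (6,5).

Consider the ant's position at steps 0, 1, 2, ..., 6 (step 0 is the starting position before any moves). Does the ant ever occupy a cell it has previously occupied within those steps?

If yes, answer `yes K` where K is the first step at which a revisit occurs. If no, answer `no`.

Answer: no

Derivation:
Step 1: on BLACK (3,2): turn L to N, flip to white, move to (2,2). |black|=2 — new cell
Step 2: on WHITE (2,2): turn R to E, flip to black, move to (2,3). |black|=3 — new cell
Step 3: on WHITE (2,3): turn R to S, flip to black, move to (3,3). |black|=4 — new cell
Step 4: on BLACK (3,3): turn L to E, flip to white, move to (3,4). |black|=3 — new cell
Step 5: on WHITE (3,4): turn R to S, flip to black, move to (4,4). |black|=4 — new cell
Step 6: on WHITE (4,4): turn R to W, flip to black, move to (4,3). |black|=5 — new cell
No revisit within 6 steps.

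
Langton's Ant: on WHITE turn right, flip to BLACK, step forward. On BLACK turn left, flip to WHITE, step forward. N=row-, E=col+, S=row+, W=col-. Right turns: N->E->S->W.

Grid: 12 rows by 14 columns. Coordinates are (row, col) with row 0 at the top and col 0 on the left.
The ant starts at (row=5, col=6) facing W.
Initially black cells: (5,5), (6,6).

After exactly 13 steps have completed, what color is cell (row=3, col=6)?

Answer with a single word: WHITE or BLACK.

Answer: WHITE

Derivation:
Step 1: on WHITE (5,6): turn R to N, flip to black, move to (4,6). |black|=3
Step 2: on WHITE (4,6): turn R to E, flip to black, move to (4,7). |black|=4
Step 3: on WHITE (4,7): turn R to S, flip to black, move to (5,7). |black|=5
Step 4: on WHITE (5,7): turn R to W, flip to black, move to (5,6). |black|=6
Step 5: on BLACK (5,6): turn L to S, flip to white, move to (6,6). |black|=5
Step 6: on BLACK (6,6): turn L to E, flip to white, move to (6,7). |black|=4
Step 7: on WHITE (6,7): turn R to S, flip to black, move to (7,7). |black|=5
Step 8: on WHITE (7,7): turn R to W, flip to black, move to (7,6). |black|=6
Step 9: on WHITE (7,6): turn R to N, flip to black, move to (6,6). |black|=7
Step 10: on WHITE (6,6): turn R to E, flip to black, move to (6,7). |black|=8
Step 11: on BLACK (6,7): turn L to N, flip to white, move to (5,7). |black|=7
Step 12: on BLACK (5,7): turn L to W, flip to white, move to (5,6). |black|=6
Step 13: on WHITE (5,6): turn R to N, flip to black, move to (4,6). |black|=7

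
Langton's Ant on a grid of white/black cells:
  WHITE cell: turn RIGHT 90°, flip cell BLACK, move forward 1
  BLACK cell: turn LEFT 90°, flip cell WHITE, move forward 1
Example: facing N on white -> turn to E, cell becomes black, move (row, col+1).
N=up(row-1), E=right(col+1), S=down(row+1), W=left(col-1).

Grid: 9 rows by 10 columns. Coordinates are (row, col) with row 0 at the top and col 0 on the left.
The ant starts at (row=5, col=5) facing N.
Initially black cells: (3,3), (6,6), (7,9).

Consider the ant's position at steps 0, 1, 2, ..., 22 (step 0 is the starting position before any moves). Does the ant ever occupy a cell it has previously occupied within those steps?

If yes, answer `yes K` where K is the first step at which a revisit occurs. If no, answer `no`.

Answer: yes 6

Derivation:
Step 1: on WHITE (5,5): turn R to E, flip to black, move to (5,6). |black|=4 — new cell
Step 2: on WHITE (5,6): turn R to S, flip to black, move to (6,6). |black|=5 — new cell
Step 3: on BLACK (6,6): turn L to E, flip to white, move to (6,7). |black|=4 — new cell
Step 4: on WHITE (6,7): turn R to S, flip to black, move to (7,7). |black|=5 — new cell
Step 5: on WHITE (7,7): turn R to W, flip to black, move to (7,6). |black|=6 — new cell
Step 6: on WHITE (7,6): turn R to N, flip to black, move to (6,6). |black|=7 — REVISIT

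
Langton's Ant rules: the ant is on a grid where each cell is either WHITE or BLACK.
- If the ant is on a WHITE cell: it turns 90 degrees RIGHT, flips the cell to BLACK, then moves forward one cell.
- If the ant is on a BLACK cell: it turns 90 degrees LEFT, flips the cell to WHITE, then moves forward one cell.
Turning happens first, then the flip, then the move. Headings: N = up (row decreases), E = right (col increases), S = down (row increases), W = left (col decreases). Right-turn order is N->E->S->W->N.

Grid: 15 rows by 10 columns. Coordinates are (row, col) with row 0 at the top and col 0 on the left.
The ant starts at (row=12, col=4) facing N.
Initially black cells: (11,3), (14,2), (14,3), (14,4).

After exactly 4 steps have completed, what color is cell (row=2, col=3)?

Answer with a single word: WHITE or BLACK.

Step 1: on WHITE (12,4): turn R to E, flip to black, move to (12,5). |black|=5
Step 2: on WHITE (12,5): turn R to S, flip to black, move to (13,5). |black|=6
Step 3: on WHITE (13,5): turn R to W, flip to black, move to (13,4). |black|=7
Step 4: on WHITE (13,4): turn R to N, flip to black, move to (12,4). |black|=8

Answer: WHITE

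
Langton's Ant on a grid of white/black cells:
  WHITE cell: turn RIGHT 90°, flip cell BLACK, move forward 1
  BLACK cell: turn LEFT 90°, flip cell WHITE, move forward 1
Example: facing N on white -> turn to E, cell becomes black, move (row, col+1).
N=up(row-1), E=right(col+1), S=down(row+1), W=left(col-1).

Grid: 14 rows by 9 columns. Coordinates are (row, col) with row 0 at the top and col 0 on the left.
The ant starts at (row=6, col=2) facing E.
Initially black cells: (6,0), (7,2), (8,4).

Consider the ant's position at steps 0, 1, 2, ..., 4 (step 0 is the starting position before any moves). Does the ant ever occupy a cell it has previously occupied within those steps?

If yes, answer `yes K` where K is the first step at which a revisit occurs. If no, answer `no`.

Answer: no

Derivation:
Step 1: on WHITE (6,2): turn R to S, flip to black, move to (7,2). |black|=4 — new cell
Step 2: on BLACK (7,2): turn L to E, flip to white, move to (7,3). |black|=3 — new cell
Step 3: on WHITE (7,3): turn R to S, flip to black, move to (8,3). |black|=4 — new cell
Step 4: on WHITE (8,3): turn R to W, flip to black, move to (8,2). |black|=5 — new cell
No revisit within 4 steps.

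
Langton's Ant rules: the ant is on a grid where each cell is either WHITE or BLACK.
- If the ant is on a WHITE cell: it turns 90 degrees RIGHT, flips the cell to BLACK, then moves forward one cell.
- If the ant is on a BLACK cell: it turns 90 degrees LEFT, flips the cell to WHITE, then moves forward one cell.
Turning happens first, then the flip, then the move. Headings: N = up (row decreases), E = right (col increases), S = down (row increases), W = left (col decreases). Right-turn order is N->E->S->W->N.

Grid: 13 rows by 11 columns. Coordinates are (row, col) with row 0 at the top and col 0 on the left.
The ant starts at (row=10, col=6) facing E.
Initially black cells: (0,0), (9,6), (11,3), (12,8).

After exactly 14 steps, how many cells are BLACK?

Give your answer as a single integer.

Step 1: on WHITE (10,6): turn R to S, flip to black, move to (11,6). |black|=5
Step 2: on WHITE (11,6): turn R to W, flip to black, move to (11,5). |black|=6
Step 3: on WHITE (11,5): turn R to N, flip to black, move to (10,5). |black|=7
Step 4: on WHITE (10,5): turn R to E, flip to black, move to (10,6). |black|=8
Step 5: on BLACK (10,6): turn L to N, flip to white, move to (9,6). |black|=7
Step 6: on BLACK (9,6): turn L to W, flip to white, move to (9,5). |black|=6
Step 7: on WHITE (9,5): turn R to N, flip to black, move to (8,5). |black|=7
Step 8: on WHITE (8,5): turn R to E, flip to black, move to (8,6). |black|=8
Step 9: on WHITE (8,6): turn R to S, flip to black, move to (9,6). |black|=9
Step 10: on WHITE (9,6): turn R to W, flip to black, move to (9,5). |black|=10
Step 11: on BLACK (9,5): turn L to S, flip to white, move to (10,5). |black|=9
Step 12: on BLACK (10,5): turn L to E, flip to white, move to (10,6). |black|=8
Step 13: on WHITE (10,6): turn R to S, flip to black, move to (11,6). |black|=9
Step 14: on BLACK (11,6): turn L to E, flip to white, move to (11,7). |black|=8

Answer: 8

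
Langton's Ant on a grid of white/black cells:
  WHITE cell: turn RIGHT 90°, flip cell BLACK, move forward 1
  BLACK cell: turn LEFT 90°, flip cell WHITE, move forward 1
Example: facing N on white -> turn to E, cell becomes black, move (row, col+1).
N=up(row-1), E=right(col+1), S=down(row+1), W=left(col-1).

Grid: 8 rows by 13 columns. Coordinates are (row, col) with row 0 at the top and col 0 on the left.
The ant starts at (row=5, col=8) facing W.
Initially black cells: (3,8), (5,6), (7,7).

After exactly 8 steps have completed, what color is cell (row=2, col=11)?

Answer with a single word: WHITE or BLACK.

Answer: WHITE

Derivation:
Step 1: on WHITE (5,8): turn R to N, flip to black, move to (4,8). |black|=4
Step 2: on WHITE (4,8): turn R to E, flip to black, move to (4,9). |black|=5
Step 3: on WHITE (4,9): turn R to S, flip to black, move to (5,9). |black|=6
Step 4: on WHITE (5,9): turn R to W, flip to black, move to (5,8). |black|=7
Step 5: on BLACK (5,8): turn L to S, flip to white, move to (6,8). |black|=6
Step 6: on WHITE (6,8): turn R to W, flip to black, move to (6,7). |black|=7
Step 7: on WHITE (6,7): turn R to N, flip to black, move to (5,7). |black|=8
Step 8: on WHITE (5,7): turn R to E, flip to black, move to (5,8). |black|=9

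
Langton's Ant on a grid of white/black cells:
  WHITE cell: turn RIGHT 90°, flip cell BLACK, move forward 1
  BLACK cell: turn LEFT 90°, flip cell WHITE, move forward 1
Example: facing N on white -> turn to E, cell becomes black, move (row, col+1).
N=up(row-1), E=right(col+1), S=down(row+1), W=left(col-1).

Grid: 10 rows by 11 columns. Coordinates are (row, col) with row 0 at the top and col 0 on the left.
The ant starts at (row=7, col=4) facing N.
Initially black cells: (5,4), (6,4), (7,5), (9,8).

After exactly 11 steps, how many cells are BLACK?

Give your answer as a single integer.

Step 1: on WHITE (7,4): turn R to E, flip to black, move to (7,5). |black|=5
Step 2: on BLACK (7,5): turn L to N, flip to white, move to (6,5). |black|=4
Step 3: on WHITE (6,5): turn R to E, flip to black, move to (6,6). |black|=5
Step 4: on WHITE (6,6): turn R to S, flip to black, move to (7,6). |black|=6
Step 5: on WHITE (7,6): turn R to W, flip to black, move to (7,5). |black|=7
Step 6: on WHITE (7,5): turn R to N, flip to black, move to (6,5). |black|=8
Step 7: on BLACK (6,5): turn L to W, flip to white, move to (6,4). |black|=7
Step 8: on BLACK (6,4): turn L to S, flip to white, move to (7,4). |black|=6
Step 9: on BLACK (7,4): turn L to E, flip to white, move to (7,5). |black|=5
Step 10: on BLACK (7,5): turn L to N, flip to white, move to (6,5). |black|=4
Step 11: on WHITE (6,5): turn R to E, flip to black, move to (6,6). |black|=5

Answer: 5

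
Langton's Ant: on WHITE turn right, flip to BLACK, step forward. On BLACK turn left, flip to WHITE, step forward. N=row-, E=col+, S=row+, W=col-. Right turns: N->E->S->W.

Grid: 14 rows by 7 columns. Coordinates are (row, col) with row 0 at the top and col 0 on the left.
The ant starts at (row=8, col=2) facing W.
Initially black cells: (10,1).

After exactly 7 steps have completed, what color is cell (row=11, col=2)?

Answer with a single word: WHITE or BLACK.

Answer: WHITE

Derivation:
Step 1: on WHITE (8,2): turn R to N, flip to black, move to (7,2). |black|=2
Step 2: on WHITE (7,2): turn R to E, flip to black, move to (7,3). |black|=3
Step 3: on WHITE (7,3): turn R to S, flip to black, move to (8,3). |black|=4
Step 4: on WHITE (8,3): turn R to W, flip to black, move to (8,2). |black|=5
Step 5: on BLACK (8,2): turn L to S, flip to white, move to (9,2). |black|=4
Step 6: on WHITE (9,2): turn R to W, flip to black, move to (9,1). |black|=5
Step 7: on WHITE (9,1): turn R to N, flip to black, move to (8,1). |black|=6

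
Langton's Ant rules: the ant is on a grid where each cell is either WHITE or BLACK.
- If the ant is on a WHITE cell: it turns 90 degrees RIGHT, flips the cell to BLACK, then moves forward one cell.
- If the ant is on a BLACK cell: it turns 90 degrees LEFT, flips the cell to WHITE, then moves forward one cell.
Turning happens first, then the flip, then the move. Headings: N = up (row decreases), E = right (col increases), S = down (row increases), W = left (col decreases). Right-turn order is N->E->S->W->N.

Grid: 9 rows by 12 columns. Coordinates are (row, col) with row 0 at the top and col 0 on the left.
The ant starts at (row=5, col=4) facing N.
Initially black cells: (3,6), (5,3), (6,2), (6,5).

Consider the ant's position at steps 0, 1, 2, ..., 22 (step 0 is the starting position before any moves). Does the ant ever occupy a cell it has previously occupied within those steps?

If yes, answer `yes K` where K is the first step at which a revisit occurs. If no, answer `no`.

Answer: yes 6

Derivation:
Step 1: on WHITE (5,4): turn R to E, flip to black, move to (5,5). |black|=5 — new cell
Step 2: on WHITE (5,5): turn R to S, flip to black, move to (6,5). |black|=6 — new cell
Step 3: on BLACK (6,5): turn L to E, flip to white, move to (6,6). |black|=5 — new cell
Step 4: on WHITE (6,6): turn R to S, flip to black, move to (7,6). |black|=6 — new cell
Step 5: on WHITE (7,6): turn R to W, flip to black, move to (7,5). |black|=7 — new cell
Step 6: on WHITE (7,5): turn R to N, flip to black, move to (6,5). |black|=8 — REVISIT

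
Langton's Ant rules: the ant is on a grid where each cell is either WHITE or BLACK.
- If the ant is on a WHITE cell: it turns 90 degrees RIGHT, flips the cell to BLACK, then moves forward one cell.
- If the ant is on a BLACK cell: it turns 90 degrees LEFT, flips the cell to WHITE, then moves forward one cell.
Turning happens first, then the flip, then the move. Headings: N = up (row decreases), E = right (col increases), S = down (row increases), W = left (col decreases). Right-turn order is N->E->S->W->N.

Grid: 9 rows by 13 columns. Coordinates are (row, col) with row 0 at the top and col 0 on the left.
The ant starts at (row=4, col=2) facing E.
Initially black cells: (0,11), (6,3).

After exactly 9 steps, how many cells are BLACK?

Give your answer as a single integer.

Answer: 9

Derivation:
Step 1: on WHITE (4,2): turn R to S, flip to black, move to (5,2). |black|=3
Step 2: on WHITE (5,2): turn R to W, flip to black, move to (5,1). |black|=4
Step 3: on WHITE (5,1): turn R to N, flip to black, move to (4,1). |black|=5
Step 4: on WHITE (4,1): turn R to E, flip to black, move to (4,2). |black|=6
Step 5: on BLACK (4,2): turn L to N, flip to white, move to (3,2). |black|=5
Step 6: on WHITE (3,2): turn R to E, flip to black, move to (3,3). |black|=6
Step 7: on WHITE (3,3): turn R to S, flip to black, move to (4,3). |black|=7
Step 8: on WHITE (4,3): turn R to W, flip to black, move to (4,2). |black|=8
Step 9: on WHITE (4,2): turn R to N, flip to black, move to (3,2). |black|=9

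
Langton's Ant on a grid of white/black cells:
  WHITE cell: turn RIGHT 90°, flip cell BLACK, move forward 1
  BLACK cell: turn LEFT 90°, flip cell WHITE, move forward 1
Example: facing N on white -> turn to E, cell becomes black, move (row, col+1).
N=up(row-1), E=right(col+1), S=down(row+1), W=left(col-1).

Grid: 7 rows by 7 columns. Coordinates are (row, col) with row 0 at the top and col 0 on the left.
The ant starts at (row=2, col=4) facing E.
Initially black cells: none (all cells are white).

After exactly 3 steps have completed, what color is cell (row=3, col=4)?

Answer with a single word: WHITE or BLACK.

Step 1: on WHITE (2,4): turn R to S, flip to black, move to (3,4). |black|=1
Step 2: on WHITE (3,4): turn R to W, flip to black, move to (3,3). |black|=2
Step 3: on WHITE (3,3): turn R to N, flip to black, move to (2,3). |black|=3

Answer: BLACK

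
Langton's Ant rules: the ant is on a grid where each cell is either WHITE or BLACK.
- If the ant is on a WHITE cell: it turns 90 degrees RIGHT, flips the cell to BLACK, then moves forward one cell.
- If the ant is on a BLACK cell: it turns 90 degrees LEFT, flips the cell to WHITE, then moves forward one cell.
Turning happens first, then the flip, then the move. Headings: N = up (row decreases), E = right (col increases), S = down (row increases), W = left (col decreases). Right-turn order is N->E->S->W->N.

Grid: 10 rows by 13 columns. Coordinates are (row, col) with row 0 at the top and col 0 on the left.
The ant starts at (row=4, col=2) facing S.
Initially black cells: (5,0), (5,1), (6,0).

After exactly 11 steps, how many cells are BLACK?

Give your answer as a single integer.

Step 1: on WHITE (4,2): turn R to W, flip to black, move to (4,1). |black|=4
Step 2: on WHITE (4,1): turn R to N, flip to black, move to (3,1). |black|=5
Step 3: on WHITE (3,1): turn R to E, flip to black, move to (3,2). |black|=6
Step 4: on WHITE (3,2): turn R to S, flip to black, move to (4,2). |black|=7
Step 5: on BLACK (4,2): turn L to E, flip to white, move to (4,3). |black|=6
Step 6: on WHITE (4,3): turn R to S, flip to black, move to (5,3). |black|=7
Step 7: on WHITE (5,3): turn R to W, flip to black, move to (5,2). |black|=8
Step 8: on WHITE (5,2): turn R to N, flip to black, move to (4,2). |black|=9
Step 9: on WHITE (4,2): turn R to E, flip to black, move to (4,3). |black|=10
Step 10: on BLACK (4,3): turn L to N, flip to white, move to (3,3). |black|=9
Step 11: on WHITE (3,3): turn R to E, flip to black, move to (3,4). |black|=10

Answer: 10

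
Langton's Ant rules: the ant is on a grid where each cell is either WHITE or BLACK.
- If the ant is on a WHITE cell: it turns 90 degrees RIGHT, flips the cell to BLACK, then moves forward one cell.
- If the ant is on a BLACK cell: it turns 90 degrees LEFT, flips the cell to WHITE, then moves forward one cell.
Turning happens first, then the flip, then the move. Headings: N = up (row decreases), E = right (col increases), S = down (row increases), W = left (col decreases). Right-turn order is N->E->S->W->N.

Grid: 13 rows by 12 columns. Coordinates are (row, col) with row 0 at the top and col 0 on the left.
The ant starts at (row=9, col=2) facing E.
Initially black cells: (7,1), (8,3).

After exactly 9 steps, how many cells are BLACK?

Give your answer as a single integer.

Answer: 7

Derivation:
Step 1: on WHITE (9,2): turn R to S, flip to black, move to (10,2). |black|=3
Step 2: on WHITE (10,2): turn R to W, flip to black, move to (10,1). |black|=4
Step 3: on WHITE (10,1): turn R to N, flip to black, move to (9,1). |black|=5
Step 4: on WHITE (9,1): turn R to E, flip to black, move to (9,2). |black|=6
Step 5: on BLACK (9,2): turn L to N, flip to white, move to (8,2). |black|=5
Step 6: on WHITE (8,2): turn R to E, flip to black, move to (8,3). |black|=6
Step 7: on BLACK (8,3): turn L to N, flip to white, move to (7,3). |black|=5
Step 8: on WHITE (7,3): turn R to E, flip to black, move to (7,4). |black|=6
Step 9: on WHITE (7,4): turn R to S, flip to black, move to (8,4). |black|=7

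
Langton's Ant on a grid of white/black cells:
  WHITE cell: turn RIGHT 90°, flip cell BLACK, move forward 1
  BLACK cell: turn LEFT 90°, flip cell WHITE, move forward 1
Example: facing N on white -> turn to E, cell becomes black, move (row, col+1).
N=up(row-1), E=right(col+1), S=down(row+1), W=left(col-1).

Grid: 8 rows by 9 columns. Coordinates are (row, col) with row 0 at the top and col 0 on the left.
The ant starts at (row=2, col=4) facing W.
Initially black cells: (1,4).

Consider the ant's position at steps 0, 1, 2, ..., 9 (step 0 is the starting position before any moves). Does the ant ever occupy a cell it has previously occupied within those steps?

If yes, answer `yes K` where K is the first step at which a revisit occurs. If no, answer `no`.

Step 1: on WHITE (2,4): turn R to N, flip to black, move to (1,4). |black|=2 — new cell
Step 2: on BLACK (1,4): turn L to W, flip to white, move to (1,3). |black|=1 — new cell
Step 3: on WHITE (1,3): turn R to N, flip to black, move to (0,3). |black|=2 — new cell
Step 4: on WHITE (0,3): turn R to E, flip to black, move to (0,4). |black|=3 — new cell
Step 5: on WHITE (0,4): turn R to S, flip to black, move to (1,4). |black|=4 — REVISIT

Answer: yes 5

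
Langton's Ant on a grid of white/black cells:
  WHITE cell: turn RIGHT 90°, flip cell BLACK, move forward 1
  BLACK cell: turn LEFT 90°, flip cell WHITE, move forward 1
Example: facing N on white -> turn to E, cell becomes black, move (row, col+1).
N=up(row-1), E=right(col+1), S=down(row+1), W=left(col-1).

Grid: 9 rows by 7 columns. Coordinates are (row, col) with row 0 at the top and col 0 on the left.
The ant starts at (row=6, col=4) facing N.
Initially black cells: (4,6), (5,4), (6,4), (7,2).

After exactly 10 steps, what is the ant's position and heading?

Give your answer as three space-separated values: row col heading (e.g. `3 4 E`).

Answer: 3 3 N

Derivation:
Step 1: on BLACK (6,4): turn L to W, flip to white, move to (6,3). |black|=3
Step 2: on WHITE (6,3): turn R to N, flip to black, move to (5,3). |black|=4
Step 3: on WHITE (5,3): turn R to E, flip to black, move to (5,4). |black|=5
Step 4: on BLACK (5,4): turn L to N, flip to white, move to (4,4). |black|=4
Step 5: on WHITE (4,4): turn R to E, flip to black, move to (4,5). |black|=5
Step 6: on WHITE (4,5): turn R to S, flip to black, move to (5,5). |black|=6
Step 7: on WHITE (5,5): turn R to W, flip to black, move to (5,4). |black|=7
Step 8: on WHITE (5,4): turn R to N, flip to black, move to (4,4). |black|=8
Step 9: on BLACK (4,4): turn L to W, flip to white, move to (4,3). |black|=7
Step 10: on WHITE (4,3): turn R to N, flip to black, move to (3,3). |black|=8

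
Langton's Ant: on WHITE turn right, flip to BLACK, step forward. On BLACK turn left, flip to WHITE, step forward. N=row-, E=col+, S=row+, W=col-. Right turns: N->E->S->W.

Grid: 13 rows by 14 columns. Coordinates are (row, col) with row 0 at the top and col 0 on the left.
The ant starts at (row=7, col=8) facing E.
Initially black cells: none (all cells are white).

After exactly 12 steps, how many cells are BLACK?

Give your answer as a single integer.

Answer: 8

Derivation:
Step 1: on WHITE (7,8): turn R to S, flip to black, move to (8,8). |black|=1
Step 2: on WHITE (8,8): turn R to W, flip to black, move to (8,7). |black|=2
Step 3: on WHITE (8,7): turn R to N, flip to black, move to (7,7). |black|=3
Step 4: on WHITE (7,7): turn R to E, flip to black, move to (7,8). |black|=4
Step 5: on BLACK (7,8): turn L to N, flip to white, move to (6,8). |black|=3
Step 6: on WHITE (6,8): turn R to E, flip to black, move to (6,9). |black|=4
Step 7: on WHITE (6,9): turn R to S, flip to black, move to (7,9). |black|=5
Step 8: on WHITE (7,9): turn R to W, flip to black, move to (7,8). |black|=6
Step 9: on WHITE (7,8): turn R to N, flip to black, move to (6,8). |black|=7
Step 10: on BLACK (6,8): turn L to W, flip to white, move to (6,7). |black|=6
Step 11: on WHITE (6,7): turn R to N, flip to black, move to (5,7). |black|=7
Step 12: on WHITE (5,7): turn R to E, flip to black, move to (5,8). |black|=8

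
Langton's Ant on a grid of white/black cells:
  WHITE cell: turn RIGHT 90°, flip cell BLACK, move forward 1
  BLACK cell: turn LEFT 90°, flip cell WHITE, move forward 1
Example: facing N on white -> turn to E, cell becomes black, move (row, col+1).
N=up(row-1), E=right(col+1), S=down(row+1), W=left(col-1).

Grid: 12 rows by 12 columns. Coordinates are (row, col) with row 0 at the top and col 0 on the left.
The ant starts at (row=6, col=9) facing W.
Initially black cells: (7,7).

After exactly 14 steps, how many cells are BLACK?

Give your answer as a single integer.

Answer: 11

Derivation:
Step 1: on WHITE (6,9): turn R to N, flip to black, move to (5,9). |black|=2
Step 2: on WHITE (5,9): turn R to E, flip to black, move to (5,10). |black|=3
Step 3: on WHITE (5,10): turn R to S, flip to black, move to (6,10). |black|=4
Step 4: on WHITE (6,10): turn R to W, flip to black, move to (6,9). |black|=5
Step 5: on BLACK (6,9): turn L to S, flip to white, move to (7,9). |black|=4
Step 6: on WHITE (7,9): turn R to W, flip to black, move to (7,8). |black|=5
Step 7: on WHITE (7,8): turn R to N, flip to black, move to (6,8). |black|=6
Step 8: on WHITE (6,8): turn R to E, flip to black, move to (6,9). |black|=7
Step 9: on WHITE (6,9): turn R to S, flip to black, move to (7,9). |black|=8
Step 10: on BLACK (7,9): turn L to E, flip to white, move to (7,10). |black|=7
Step 11: on WHITE (7,10): turn R to S, flip to black, move to (8,10). |black|=8
Step 12: on WHITE (8,10): turn R to W, flip to black, move to (8,9). |black|=9
Step 13: on WHITE (8,9): turn R to N, flip to black, move to (7,9). |black|=10
Step 14: on WHITE (7,9): turn R to E, flip to black, move to (7,10). |black|=11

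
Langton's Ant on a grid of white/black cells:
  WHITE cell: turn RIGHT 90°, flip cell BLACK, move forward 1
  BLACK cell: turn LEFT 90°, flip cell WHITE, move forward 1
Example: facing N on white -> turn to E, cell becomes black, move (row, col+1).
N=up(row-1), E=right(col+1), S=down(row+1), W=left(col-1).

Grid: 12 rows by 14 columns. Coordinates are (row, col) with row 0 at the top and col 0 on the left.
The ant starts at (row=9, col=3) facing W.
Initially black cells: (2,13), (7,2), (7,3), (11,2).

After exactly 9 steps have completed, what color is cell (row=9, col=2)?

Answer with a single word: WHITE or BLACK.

Answer: BLACK

Derivation:
Step 1: on WHITE (9,3): turn R to N, flip to black, move to (8,3). |black|=5
Step 2: on WHITE (8,3): turn R to E, flip to black, move to (8,4). |black|=6
Step 3: on WHITE (8,4): turn R to S, flip to black, move to (9,4). |black|=7
Step 4: on WHITE (9,4): turn R to W, flip to black, move to (9,3). |black|=8
Step 5: on BLACK (9,3): turn L to S, flip to white, move to (10,3). |black|=7
Step 6: on WHITE (10,3): turn R to W, flip to black, move to (10,2). |black|=8
Step 7: on WHITE (10,2): turn R to N, flip to black, move to (9,2). |black|=9
Step 8: on WHITE (9,2): turn R to E, flip to black, move to (9,3). |black|=10
Step 9: on WHITE (9,3): turn R to S, flip to black, move to (10,3). |black|=11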